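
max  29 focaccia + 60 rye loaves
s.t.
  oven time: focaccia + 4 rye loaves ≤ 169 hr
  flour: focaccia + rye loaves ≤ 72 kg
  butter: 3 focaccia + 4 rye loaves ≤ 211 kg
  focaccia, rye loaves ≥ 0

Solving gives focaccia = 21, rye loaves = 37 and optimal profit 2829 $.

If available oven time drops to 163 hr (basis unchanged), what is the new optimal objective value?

2781

Binding: oven time and butter. Non-binding: flour (14 unused).
Since flour is not tight, its dual is 0.
The binding rows give the dual system: 1·y_oven time + 3·y_butter = 29 and 4·y_oven time + 4·y_butter = 60.
This yields shadow prices y_oven time = 8, y_butter = 7.
Δz = y_oven time·Δb = 8 × (-6) = -48, so new z* = 2829 − 48 = 2781.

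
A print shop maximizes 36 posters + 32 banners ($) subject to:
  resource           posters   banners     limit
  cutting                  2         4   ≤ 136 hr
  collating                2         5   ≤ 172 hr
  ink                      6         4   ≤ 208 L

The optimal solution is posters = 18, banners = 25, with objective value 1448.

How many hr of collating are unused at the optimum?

11

collating used = 2·18 + 5·25 = 161; slack = 172 − 161 = 11.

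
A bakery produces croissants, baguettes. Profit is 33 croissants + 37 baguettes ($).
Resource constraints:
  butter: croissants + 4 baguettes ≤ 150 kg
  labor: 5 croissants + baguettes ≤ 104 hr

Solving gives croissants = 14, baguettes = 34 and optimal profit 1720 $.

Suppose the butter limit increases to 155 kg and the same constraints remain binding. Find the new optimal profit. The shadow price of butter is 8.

Δb = 5, so new z* = 1720 + (8)·(5) = 1720 + 40 = 1760.

1760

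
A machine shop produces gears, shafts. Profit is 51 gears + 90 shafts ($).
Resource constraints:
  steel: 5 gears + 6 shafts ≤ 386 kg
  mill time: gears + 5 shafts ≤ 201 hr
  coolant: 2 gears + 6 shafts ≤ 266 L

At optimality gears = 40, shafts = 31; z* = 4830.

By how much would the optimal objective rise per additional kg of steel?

7

At the optimum: steel uses 386 of 386 (binding); mill time uses 195 of 201 (slack = 6); coolant uses 266 of 266 (binding).
By complementary slackness, y = 0 for the non-binding constraint.
Dual feasibility on the basic columns requires 5·y_steel + 2·y_coolant = 51, 6·y_steel + 6·y_coolant = 90.
→ y_steel = 7 and y_coolant = 8.
Shadow price of steel = 7.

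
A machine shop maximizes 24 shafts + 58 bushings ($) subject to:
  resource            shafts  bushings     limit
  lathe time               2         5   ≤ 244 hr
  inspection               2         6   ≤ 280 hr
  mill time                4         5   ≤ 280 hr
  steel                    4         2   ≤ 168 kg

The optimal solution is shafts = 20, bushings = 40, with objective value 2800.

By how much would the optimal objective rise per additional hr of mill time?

2

Check each constraint at x*: lathe time 240/244 (slack 4); inspection 280/280 (tight); mill time 280/280 (tight); steel 160/168 (slack 8).
By complementary slackness, y = 0 for the non-binding constraints.
The binding rows give the dual system: 2·y_inspection + 4·y_mill time = 24 and 6·y_inspection + 5·y_mill time = 58.
This yields shadow prices y_inspection = 8, y_mill time = 2.
Shadow price of mill time = 2.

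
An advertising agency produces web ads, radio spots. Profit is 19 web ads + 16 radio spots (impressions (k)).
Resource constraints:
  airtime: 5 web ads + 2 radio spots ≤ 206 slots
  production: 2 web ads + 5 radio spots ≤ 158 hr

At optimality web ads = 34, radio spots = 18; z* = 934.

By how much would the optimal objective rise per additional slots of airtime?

Check each constraint at x*: airtime 206/206 (tight); production 158/158 (tight).
From A_Bᵀ y = c: 5·y_airtime + 2·y_production = 19; 2·y_airtime + 5·y_production = 16.
→ y_airtime = 3 and y_production = 2.
Shadow price of airtime = 3.

3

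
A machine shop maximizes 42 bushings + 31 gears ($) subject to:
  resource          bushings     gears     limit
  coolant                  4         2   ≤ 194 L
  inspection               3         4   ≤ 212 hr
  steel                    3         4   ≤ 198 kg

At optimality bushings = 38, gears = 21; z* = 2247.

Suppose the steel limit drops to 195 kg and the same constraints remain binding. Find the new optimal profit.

2235

Binding: coolant and steel. Non-binding: inspection (14 unused).
By complementary slackness, y = 0 for the non-binding constraint.
From A_Bᵀ y = c: 4·y_coolant + 3·y_steel = 42; 2·y_coolant + 4·y_steel = 31.
This yields shadow prices y_coolant = 7.5, y_steel = 4.
Δz = y_steel·Δb = 4 × (-3) = -12, so new z* = 2247 − 12 = 2235.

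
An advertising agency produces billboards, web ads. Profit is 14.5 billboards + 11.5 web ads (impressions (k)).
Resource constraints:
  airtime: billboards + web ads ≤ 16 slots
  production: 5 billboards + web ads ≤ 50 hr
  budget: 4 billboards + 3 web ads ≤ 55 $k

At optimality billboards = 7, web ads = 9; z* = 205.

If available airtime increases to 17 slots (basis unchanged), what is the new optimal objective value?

At the optimum: airtime uses 16 of 16 (binding); production uses 44 of 50 (slack = 6); budget uses 55 of 55 (binding).
By complementary slackness, y = 0 for the non-binding constraint.
Dual feasibility on the basic columns requires 1·y_airtime + 4·y_budget = 14.5, 1·y_airtime + 3·y_budget = 11.5.
→ y_airtime = 2.5 and y_budget = 3.
Δz = y_airtime·Δb = 2.5 × (1) = 2.5, so new z* = 205 + 2.5 = 207.5.

207.5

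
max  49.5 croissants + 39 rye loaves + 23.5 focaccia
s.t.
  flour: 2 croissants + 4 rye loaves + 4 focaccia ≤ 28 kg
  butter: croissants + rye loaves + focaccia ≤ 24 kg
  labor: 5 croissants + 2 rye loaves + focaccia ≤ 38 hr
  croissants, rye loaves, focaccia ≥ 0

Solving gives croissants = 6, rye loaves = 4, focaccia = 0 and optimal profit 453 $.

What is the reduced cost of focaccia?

At the optimum: flour uses 28 of 28 (binding); butter uses 10 of 24 (slack = 14); labor uses 38 of 38 (binding).
Slack constraints have shadow price 0 (complementary slackness).
Dual feasibility on the basic columns requires 2·y_flour + 5·y_labor = 49.5, 4·y_flour + 2·y_labor = 39.
This yields shadow prices y_flour = 6, y_labor = 7.5.
Reduced cost of focaccia: c₃ − yᵀa₃ = 23.5 − (6·4 + 7.5·1) = 23.5 − 31.5 = -8.

-8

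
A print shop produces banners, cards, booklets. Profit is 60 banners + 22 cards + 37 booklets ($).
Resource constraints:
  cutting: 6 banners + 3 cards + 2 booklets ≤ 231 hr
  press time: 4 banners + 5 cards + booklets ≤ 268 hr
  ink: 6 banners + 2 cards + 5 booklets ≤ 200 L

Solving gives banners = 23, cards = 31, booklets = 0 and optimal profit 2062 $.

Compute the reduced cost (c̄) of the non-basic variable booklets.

At the optimum: cutting uses 231 of 231 (binding); press time uses 247 of 268 (slack = 21); ink uses 200 of 200 (binding).
By complementary slackness, y = 0 for the non-binding constraint.
The binding rows give the dual system: 6·y_cutting + 6·y_ink = 60 and 3·y_cutting + 2·y_ink = 22.
Solving: y_cutting = 2, y_ink = 8.
Reduced cost of booklets: c₃ − yᵀa₃ = 37 − (2·2 + 8·5) = 37 − 44 = -7.

-7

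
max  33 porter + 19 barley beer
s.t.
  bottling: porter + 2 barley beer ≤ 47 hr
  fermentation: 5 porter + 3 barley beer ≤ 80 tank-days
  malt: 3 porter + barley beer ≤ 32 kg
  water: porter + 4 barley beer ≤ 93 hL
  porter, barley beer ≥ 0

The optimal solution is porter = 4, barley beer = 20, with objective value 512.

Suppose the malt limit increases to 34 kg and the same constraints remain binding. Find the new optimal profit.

514

Binding: fermentation and malt. Non-binding: bottling (3 unused), water (9 unused).
Since bottling, water are not tight, their duals are 0.
Dual feasibility on the basic columns requires 5·y_fermentation + 3·y_malt = 33, 3·y_fermentation + 1·y_malt = 19.
Solving: y_fermentation = 6, y_malt = 1.
Δz = y_malt·Δb = 1 × (2) = 2, so new z* = 512 + 2 = 514.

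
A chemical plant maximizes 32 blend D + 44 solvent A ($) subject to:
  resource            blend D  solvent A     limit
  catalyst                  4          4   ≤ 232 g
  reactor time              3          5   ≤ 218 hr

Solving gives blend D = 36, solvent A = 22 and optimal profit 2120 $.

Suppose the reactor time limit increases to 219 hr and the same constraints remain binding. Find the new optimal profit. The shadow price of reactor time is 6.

Δb = 1, so new z* = 2120 + (6)·(1) = 2120 + 6 = 2126.

2126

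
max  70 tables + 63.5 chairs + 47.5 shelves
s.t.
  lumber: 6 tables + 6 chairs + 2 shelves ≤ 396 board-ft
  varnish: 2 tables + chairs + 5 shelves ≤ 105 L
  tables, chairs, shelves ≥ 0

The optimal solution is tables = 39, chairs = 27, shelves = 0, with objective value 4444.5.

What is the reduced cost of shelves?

At the optimum: lumber uses 396 of 396 (binding); varnish uses 105 of 105 (binding).
From A_Bᵀ y = c: 6·y_lumber + 2·y_varnish = 70; 6·y_lumber + 1·y_varnish = 63.5.
→ y_lumber = 9.5 and y_varnish = 6.5.
Reduced cost of shelves: c₃ − yᵀa₃ = 47.5 − (9.5·2 + 6.5·5) = 47.5 − 51.5 = -4.

-4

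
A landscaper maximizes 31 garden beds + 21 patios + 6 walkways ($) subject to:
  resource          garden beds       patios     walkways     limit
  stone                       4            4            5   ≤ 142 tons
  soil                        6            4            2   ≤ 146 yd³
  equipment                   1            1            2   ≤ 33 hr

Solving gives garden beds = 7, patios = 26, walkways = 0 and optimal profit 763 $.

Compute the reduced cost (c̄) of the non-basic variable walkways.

-6

Check each constraint at x*: stone 132/142 (slack 10); soil 146/146 (tight); equipment 33/33 (tight).
By complementary slackness, y = 0 for the non-binding constraint.
Dual feasibility on the basic columns requires 6·y_soil + 1·y_equipment = 31, 4·y_soil + 1·y_equipment = 21.
→ y_soil = 5 and y_equipment = 1.
Reduced cost of walkways: c₃ − yᵀa₃ = 6 − (5·2 + 1·2) = 6 − 12 = -6.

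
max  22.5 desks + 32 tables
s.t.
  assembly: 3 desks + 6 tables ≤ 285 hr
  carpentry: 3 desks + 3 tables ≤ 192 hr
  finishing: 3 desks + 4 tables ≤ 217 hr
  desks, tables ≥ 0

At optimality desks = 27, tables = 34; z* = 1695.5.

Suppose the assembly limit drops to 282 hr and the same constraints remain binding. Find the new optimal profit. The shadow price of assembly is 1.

Δb = -3, so new z* = 1695.5 + (1)·(-3) = 1695.5 − 3 = 1692.5.

1692.5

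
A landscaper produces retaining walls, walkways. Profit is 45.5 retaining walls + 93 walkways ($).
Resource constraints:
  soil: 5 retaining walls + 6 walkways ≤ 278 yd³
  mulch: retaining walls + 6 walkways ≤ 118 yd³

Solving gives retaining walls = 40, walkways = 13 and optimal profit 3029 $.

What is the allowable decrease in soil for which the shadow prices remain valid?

160

Binding constraints: soil, mulch. The basis is B = [[5,6],[1,6]] with det 24.
Per unit decrease in soil, x* moves by d = (-0.25, 0.0417).
The basis stays optimal until retaining walls reaches 0; allowable decrease = 160 yd³.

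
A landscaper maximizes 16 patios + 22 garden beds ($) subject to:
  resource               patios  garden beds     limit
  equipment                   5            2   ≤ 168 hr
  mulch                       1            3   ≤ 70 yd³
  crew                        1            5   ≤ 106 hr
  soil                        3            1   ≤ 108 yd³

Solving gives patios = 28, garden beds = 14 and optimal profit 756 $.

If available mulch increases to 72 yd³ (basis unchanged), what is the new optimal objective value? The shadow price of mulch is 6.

768

Δb = 2, so new z* = 756 + (6)·(2) = 756 + 12 = 768.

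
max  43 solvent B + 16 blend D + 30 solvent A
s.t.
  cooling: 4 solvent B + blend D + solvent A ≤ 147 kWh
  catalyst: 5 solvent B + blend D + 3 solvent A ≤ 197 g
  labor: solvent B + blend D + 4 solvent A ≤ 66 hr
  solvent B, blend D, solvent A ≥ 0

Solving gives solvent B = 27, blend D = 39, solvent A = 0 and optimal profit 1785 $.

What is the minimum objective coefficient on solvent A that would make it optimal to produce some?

37

Binding: cooling and labor. Non-binding: catalyst (23 unused).
By complementary slackness, y = 0 for the non-binding constraint.
The binding rows give the dual system: 4·y_cooling + 1·y_labor = 43 and 1·y_cooling + 1·y_labor = 16.
Solving: y_cooling = 9, y_labor = 7.
solvent A enters the basis when its profit ≥ yᵀa₃ = 9·1 + 7·4 = 37.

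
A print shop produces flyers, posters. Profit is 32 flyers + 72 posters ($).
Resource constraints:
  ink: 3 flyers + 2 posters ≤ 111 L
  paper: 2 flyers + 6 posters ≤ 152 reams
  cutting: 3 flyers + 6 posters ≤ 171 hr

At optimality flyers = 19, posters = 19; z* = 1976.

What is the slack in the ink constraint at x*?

ink used = 3·19 + 2·19 = 95; slack = 111 − 95 = 16.

16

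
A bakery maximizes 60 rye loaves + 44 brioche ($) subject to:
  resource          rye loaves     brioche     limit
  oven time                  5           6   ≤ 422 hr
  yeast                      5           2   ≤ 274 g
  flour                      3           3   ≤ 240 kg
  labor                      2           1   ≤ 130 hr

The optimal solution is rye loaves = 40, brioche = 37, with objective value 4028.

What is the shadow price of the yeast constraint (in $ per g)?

At the optimum: oven time uses 422 of 422 (binding); yeast uses 274 of 274 (binding); flour uses 231 of 240 (slack = 9); labor uses 117 of 130 (slack = 13).
By complementary slackness, y = 0 for the non-binding constraints.
Dual feasibility on the basic columns requires 5·y_oven time + 5·y_yeast = 60, 6·y_oven time + 2·y_yeast = 44.
Solving: y_oven time = 5, y_yeast = 7.
Shadow price of yeast = 7.

7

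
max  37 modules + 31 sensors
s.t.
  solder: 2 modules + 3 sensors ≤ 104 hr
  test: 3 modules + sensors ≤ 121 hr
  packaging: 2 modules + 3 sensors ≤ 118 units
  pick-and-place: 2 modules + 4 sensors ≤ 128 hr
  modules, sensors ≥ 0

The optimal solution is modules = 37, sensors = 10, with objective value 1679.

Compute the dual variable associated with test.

7

Binding: solder and test. Non-binding: packaging (14 unused), pick-and-place (14 unused).
Slack constraints have shadow price 0 (complementary slackness).
Dual feasibility on the basic columns requires 2·y_solder + 3·y_test = 37, 3·y_solder + 1·y_test = 31.
Solving: y_solder = 8, y_test = 7.
Shadow price of test = 7.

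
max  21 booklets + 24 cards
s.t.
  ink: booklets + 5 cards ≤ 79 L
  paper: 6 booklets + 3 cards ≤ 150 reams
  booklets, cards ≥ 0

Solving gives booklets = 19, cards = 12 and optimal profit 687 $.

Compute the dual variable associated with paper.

At the optimum: ink uses 79 of 79 (binding); paper uses 150 of 150 (binding).
Dual feasibility on the basic columns requires 1·y_ink + 6·y_paper = 21, 5·y_ink + 3·y_paper = 24.
This yields shadow prices y_ink = 3, y_paper = 3.
Shadow price of paper = 3.

3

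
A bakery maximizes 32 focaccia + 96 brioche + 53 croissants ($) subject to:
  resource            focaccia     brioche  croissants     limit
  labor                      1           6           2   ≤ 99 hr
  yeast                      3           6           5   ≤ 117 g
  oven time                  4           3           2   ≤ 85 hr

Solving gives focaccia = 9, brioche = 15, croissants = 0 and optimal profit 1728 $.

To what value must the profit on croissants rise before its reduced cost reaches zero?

At the optimum: labor uses 99 of 99 (binding); yeast uses 117 of 117 (binding); oven time uses 81 of 85 (slack = 4).
By complementary slackness, y = 0 for the non-binding constraint.
Dual feasibility on the basic columns requires 1·y_labor + 3·y_yeast = 32, 6·y_labor + 6·y_yeast = 96.
This yields shadow prices y_labor = 8, y_yeast = 8.
croissants enters the basis when its profit ≥ yᵀa₃ = 8·2 + 8·5 = 56.

56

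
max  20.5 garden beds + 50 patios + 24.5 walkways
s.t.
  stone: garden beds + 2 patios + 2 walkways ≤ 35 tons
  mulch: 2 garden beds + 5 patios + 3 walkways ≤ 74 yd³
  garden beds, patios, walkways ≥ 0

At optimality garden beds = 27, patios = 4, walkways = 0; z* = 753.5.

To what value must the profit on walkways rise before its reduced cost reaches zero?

Check each constraint at x*: stone 35/35 (tight); mulch 74/74 (tight).
The binding rows give the dual system: 1·y_stone + 2·y_mulch = 20.5 and 2·y_stone + 5·y_mulch = 50.
Solving: y_stone = 2.5, y_mulch = 9.
walkways enters the basis when its profit ≥ yᵀa₃ = 2.5·2 + 9·3 = 32.

32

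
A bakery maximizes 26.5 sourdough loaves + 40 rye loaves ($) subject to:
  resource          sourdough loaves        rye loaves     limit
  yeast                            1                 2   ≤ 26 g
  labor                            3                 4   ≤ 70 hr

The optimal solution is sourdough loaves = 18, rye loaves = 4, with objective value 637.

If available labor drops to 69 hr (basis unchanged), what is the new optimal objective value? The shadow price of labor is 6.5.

630.5

Δb = -1, so new z* = 637 + (6.5)·(-1) = 637 − 6.5 = 630.5.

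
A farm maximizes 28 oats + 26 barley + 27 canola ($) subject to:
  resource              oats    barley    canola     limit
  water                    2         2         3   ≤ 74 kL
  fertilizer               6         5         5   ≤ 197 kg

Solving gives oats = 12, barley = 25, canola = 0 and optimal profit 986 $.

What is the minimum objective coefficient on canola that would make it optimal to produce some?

Both water and fertilizer are binding at x*.
From A_Bᵀ y = c: 2·y_water + 6·y_fertilizer = 28; 2·y_water + 5·y_fertilizer = 26.
Solving: y_water = 8, y_fertilizer = 2.
canola enters the basis when its profit ≥ yᵀa₃ = 8·3 + 2·5 = 34.

34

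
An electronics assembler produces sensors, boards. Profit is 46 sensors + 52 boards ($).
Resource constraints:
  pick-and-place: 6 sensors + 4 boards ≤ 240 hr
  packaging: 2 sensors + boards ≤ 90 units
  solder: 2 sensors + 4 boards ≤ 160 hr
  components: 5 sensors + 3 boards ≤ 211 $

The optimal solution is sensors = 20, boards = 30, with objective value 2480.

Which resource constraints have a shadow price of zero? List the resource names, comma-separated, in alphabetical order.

pick-and-place: 240/240 (binding)
packaging: 70/90 (slack 20)
solder: 160/160 (binding)
components: 190/211 (slack 21)
By complementary slackness, a constraint with positive slack has shadow price 0 → components, packaging.

components, packaging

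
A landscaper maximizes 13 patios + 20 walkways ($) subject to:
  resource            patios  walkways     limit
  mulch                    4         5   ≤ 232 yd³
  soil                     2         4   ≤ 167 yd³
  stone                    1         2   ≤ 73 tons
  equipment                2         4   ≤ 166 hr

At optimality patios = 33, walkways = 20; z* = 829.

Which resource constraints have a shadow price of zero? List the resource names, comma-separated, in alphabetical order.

equipment, soil

mulch: 232/232 (binding)
soil: 146/167 (slack 21)
stone: 73/73 (binding)
equipment: 146/166 (slack 20)
By complementary slackness, a constraint with positive slack has shadow price 0 → equipment, soil.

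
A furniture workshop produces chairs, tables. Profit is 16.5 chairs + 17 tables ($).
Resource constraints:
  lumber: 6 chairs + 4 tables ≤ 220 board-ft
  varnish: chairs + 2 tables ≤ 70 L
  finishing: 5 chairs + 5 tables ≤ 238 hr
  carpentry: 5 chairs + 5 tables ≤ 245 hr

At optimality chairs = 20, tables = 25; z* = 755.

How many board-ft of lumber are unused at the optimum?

lumber used = 6·20 + 4·25 = 220; slack = 220 − 220 = 0.

0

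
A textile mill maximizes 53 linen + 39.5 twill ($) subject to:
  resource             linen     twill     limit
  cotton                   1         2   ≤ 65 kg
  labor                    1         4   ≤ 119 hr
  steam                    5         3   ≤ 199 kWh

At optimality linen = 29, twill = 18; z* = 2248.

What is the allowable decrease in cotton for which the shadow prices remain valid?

Binding constraints: cotton, steam. The basis is B = [[1,2],[5,3]] with det -7.
Per unit decrease in cotton, x* moves by d = (0.4286, -0.7143).
The basis stays optimal until twill reaches 0; allowable decrease = 25.2 kg.

25.2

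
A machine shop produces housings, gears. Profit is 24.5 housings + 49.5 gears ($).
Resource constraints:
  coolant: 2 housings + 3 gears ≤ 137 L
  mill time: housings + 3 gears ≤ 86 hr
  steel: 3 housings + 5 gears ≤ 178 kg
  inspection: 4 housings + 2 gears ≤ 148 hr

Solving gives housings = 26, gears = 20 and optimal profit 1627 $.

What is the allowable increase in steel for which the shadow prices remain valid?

Binding constraints: mill time, steel. The basis is B = [[1,3],[3,5]] with det -4.
Per unit increase in steel, x* moves by d = (0.75, -0.25).
The basis stays optimal until inspection becomes binding; allowable increase = 1.6 kg.

1.6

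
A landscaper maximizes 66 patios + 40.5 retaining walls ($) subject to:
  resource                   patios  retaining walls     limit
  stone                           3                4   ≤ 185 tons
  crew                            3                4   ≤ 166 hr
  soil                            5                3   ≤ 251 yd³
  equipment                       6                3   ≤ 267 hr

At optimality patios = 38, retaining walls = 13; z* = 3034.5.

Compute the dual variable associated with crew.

3

Binding: crew and equipment. Non-binding: stone (19 unused), soil (22 unused).
Slack constraints have shadow price 0 (complementary slackness).
From A_Bᵀ y = c: 3·y_crew + 6·y_equipment = 66; 4·y_crew + 3·y_equipment = 40.5.
→ y_crew = 3 and y_equipment = 9.5.
Shadow price of crew = 3.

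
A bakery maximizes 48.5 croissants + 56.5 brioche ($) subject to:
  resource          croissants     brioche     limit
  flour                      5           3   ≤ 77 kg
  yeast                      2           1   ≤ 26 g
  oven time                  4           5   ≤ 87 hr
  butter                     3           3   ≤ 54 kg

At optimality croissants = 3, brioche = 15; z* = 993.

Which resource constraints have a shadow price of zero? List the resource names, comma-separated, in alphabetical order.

flour: 60/77 (slack 17)
yeast: 21/26 (slack 5)
oven time: 87/87 (binding)
butter: 54/54 (binding)
By complementary slackness, a constraint with positive slack has shadow price 0 → flour, yeast.

flour, yeast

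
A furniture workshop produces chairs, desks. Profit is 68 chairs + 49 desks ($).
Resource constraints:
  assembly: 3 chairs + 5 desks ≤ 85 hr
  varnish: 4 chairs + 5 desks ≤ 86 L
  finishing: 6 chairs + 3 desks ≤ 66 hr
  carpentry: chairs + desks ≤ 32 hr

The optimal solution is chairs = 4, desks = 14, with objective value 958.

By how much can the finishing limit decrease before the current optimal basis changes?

Binding constraints: varnish, finishing. The basis is B = [[4,5],[6,3]] with det -18.
Per unit decrease in finishing, x* moves by d = (-0.2778, 0.2222).
The basis stays optimal until assembly becomes binding; allowable decrease = 10.8 hr.

10.8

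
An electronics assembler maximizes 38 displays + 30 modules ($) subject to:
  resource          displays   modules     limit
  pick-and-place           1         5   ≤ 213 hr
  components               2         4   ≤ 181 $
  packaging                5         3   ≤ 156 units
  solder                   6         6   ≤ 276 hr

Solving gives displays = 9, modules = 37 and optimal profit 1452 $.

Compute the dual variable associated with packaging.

4

Binding: packaging and solder. Non-binding: pick-and-place (19 unused), components (15 unused).
Slack constraints have shadow price 0 (complementary slackness).
The binding rows give the dual system: 5·y_packaging + 6·y_solder = 38 and 3·y_packaging + 6·y_solder = 30.
→ y_packaging = 4 and y_solder = 3.
Shadow price of packaging = 4.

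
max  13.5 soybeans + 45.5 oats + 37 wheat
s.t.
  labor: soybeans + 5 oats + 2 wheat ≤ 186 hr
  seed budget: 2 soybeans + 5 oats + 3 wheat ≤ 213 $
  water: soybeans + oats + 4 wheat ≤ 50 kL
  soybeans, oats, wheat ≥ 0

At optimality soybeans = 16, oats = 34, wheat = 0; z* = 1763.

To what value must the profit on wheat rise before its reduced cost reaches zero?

Check each constraint at x*: labor 186/186 (tight); seed budget 202/213 (slack 11); water 50/50 (tight).
Slack constraints have shadow price 0 (complementary slackness).
Dual feasibility on the basic columns requires 1·y_labor + 1·y_water = 13.5, 5·y_labor + 1·y_water = 45.5.
→ y_labor = 8 and y_water = 5.5.
wheat enters the basis when its profit ≥ yᵀa₃ = 8·2 + 5.5·4 = 38.

38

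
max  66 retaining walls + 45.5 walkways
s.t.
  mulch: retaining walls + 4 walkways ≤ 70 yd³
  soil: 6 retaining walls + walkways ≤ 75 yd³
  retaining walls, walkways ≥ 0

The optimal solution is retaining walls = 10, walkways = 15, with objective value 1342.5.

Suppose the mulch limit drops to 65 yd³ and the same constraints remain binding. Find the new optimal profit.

1297.5

Check each constraint at x*: mulch 70/70 (tight); soil 75/75 (tight).
From A_Bᵀ y = c: 1·y_mulch + 6·y_soil = 66; 4·y_mulch + 1·y_soil = 45.5.
→ y_mulch = 9 and y_soil = 9.5.
Δz = y_mulch·Δb = 9 × (-5) = -45, so new z* = 1342.5 − 45 = 1297.5.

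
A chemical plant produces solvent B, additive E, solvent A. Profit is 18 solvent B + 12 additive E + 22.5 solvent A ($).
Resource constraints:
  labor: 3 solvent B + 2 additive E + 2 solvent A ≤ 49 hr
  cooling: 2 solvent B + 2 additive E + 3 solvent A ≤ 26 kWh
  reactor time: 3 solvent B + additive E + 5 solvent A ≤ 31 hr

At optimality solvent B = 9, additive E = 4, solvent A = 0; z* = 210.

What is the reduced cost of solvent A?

At the optimum: labor uses 35 of 49 (slack = 14); cooling uses 26 of 26 (binding); reactor time uses 31 of 31 (binding).
Slack constraints have shadow price 0 (complementary slackness).
From A_Bᵀ y = c: 2·y_cooling + 3·y_reactor time = 18; 2·y_cooling + 1·y_reactor time = 12.
→ y_cooling = 4.5 and y_reactor time = 3.
Reduced cost of solvent A: c₃ − yᵀa₃ = 22.5 − (4.5·3 + 3·5) = 22.5 − 28.5 = -6.

-6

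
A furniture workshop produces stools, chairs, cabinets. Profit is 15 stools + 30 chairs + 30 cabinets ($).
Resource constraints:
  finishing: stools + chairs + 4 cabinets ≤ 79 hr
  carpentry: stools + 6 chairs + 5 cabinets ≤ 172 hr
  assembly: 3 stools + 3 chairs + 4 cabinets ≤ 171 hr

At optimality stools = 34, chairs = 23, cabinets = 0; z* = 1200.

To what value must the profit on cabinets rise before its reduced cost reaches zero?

Binding: carpentry and assembly. Non-binding: finishing (22 unused).
Since finishing is not tight, its dual is 0.
From A_Bᵀ y = c: 1·y_carpentry + 3·y_assembly = 15; 6·y_carpentry + 3·y_assembly = 30.
Solving: y_carpentry = 3, y_assembly = 4.
cabinets enters the basis when its profit ≥ yᵀa₃ = 3·5 + 4·4 = 31.

31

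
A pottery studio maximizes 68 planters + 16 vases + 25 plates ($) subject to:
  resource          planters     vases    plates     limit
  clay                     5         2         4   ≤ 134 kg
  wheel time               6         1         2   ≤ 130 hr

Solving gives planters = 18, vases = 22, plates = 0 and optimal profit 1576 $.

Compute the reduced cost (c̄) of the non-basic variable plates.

-7

At the optimum: clay uses 134 of 134 (binding); wheel time uses 130 of 130 (binding).
The binding rows give the dual system: 5·y_clay + 6·y_wheel time = 68 and 2·y_clay + 1·y_wheel time = 16.
This yields shadow prices y_clay = 4, y_wheel time = 8.
Reduced cost of plates: c₃ − yᵀa₃ = 25 − (4·4 + 8·2) = 25 − 32 = -7.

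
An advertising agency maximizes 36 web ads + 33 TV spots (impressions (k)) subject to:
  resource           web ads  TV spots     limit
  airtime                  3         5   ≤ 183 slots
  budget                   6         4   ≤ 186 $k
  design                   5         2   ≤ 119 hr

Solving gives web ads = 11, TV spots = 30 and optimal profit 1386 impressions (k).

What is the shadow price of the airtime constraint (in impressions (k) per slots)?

Check each constraint at x*: airtime 183/183 (tight); budget 186/186 (tight); design 115/119 (slack 4).
Since design is not tight, its dual is 0.
From A_Bᵀ y = c: 3·y_airtime + 6·y_budget = 36; 5·y_airtime + 4·y_budget = 33.
→ y_airtime = 3 and y_budget = 4.5.
Shadow price of airtime = 3.

3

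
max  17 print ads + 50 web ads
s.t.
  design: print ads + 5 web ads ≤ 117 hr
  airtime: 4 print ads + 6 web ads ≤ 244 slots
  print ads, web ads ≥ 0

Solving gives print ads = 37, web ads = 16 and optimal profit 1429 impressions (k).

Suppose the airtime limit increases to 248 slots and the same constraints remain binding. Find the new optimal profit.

At the optimum: design uses 117 of 117 (binding); airtime uses 244 of 244 (binding).
Dual feasibility on the basic columns requires 1·y_design + 4·y_airtime = 17, 5·y_design + 6·y_airtime = 50.
→ y_design = 7 and y_airtime = 2.5.
Δz = y_airtime·Δb = 2.5 × (4) = 10, so new z* = 1429 + 10 = 1439.

1439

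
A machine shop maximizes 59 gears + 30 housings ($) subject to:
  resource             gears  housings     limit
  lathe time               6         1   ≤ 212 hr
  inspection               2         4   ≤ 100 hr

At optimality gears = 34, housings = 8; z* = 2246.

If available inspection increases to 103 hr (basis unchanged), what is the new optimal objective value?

2262.5

Check each constraint at x*: lathe time 212/212 (tight); inspection 100/100 (tight).
From A_Bᵀ y = c: 6·y_lathe time + 2·y_inspection = 59; 1·y_lathe time + 4·y_inspection = 30.
This yields shadow prices y_lathe time = 8, y_inspection = 5.5.
Δz = y_inspection·Δb = 5.5 × (3) = 16.5, so new z* = 2246 + 16.5 = 2262.5.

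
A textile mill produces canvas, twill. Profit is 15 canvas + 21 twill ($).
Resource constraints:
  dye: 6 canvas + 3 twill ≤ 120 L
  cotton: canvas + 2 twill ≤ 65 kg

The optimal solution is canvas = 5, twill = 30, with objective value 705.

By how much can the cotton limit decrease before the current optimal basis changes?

45

Binding constraints: dye, cotton. The basis is B = [[6,3],[1,2]] with det 9.
Per unit decrease in cotton, x* moves by d = (0.3333, -0.6667).
The basis stays optimal until twill reaches 0; allowable decrease = 45 kg.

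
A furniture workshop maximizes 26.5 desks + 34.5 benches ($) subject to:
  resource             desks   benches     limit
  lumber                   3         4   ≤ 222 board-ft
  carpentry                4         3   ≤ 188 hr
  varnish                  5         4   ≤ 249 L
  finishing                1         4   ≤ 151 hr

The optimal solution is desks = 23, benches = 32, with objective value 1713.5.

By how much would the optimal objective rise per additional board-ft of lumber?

0

Check each constraint at x*: lumber 197/222 (slack 25); carpentry 188/188 (tight); varnish 243/249 (slack 6); finishing 151/151 (tight).
By complementary slackness, y = 0 for the non-binding constraints.
Dual feasibility on the basic columns requires 4·y_carpentry + 1·y_finishing = 26.5, 3·y_carpentry + 4·y_finishing = 34.5.
Solving: y_carpentry = 5.5, y_finishing = 4.5.
Shadow price of lumber = 0.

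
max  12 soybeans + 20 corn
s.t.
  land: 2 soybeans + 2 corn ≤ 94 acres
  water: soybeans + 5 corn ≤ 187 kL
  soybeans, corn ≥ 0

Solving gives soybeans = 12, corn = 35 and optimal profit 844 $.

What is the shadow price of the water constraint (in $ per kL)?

2

At the optimum: land uses 94 of 94 (binding); water uses 187 of 187 (binding).
From A_Bᵀ y = c: 2·y_land + 1·y_water = 12; 2·y_land + 5·y_water = 20.
This yields shadow prices y_land = 5, y_water = 2.
Shadow price of water = 2.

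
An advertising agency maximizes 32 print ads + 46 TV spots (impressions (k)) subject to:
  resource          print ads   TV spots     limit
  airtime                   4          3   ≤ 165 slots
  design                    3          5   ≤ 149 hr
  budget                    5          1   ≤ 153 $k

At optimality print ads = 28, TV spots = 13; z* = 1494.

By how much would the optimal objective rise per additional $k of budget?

1

At the optimum: airtime uses 151 of 165 (slack = 14); design uses 149 of 149 (binding); budget uses 153 of 153 (binding).
By complementary slackness, y = 0 for the non-binding constraint.
From A_Bᵀ y = c: 3·y_design + 5·y_budget = 32; 5·y_design + 1·y_budget = 46.
Solving: y_design = 9, y_budget = 1.
Shadow price of budget = 1.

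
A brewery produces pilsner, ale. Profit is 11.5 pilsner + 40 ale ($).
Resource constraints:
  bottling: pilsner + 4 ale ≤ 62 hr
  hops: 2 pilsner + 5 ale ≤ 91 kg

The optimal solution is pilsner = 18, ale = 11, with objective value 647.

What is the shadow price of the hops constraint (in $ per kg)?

2

At the optimum: bottling uses 62 of 62 (binding); hops uses 91 of 91 (binding).
The binding rows give the dual system: 1·y_bottling + 2·y_hops = 11.5 and 4·y_bottling + 5·y_hops = 40.
This yields shadow prices y_bottling = 7.5, y_hops = 2.
Shadow price of hops = 2.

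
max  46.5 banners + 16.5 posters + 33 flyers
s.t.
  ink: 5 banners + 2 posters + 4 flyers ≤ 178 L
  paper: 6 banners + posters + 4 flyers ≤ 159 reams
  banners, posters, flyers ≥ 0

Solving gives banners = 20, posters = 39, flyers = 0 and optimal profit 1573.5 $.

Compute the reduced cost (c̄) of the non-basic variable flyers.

Both ink and paper are binding at x*.
The binding rows give the dual system: 5·y_ink + 6·y_paper = 46.5 and 2·y_ink + 1·y_paper = 16.5.
→ y_ink = 7.5 and y_paper = 1.5.
Reduced cost of flyers: c₃ − yᵀa₃ = 33 − (7.5·4 + 1.5·4) = 33 − 36 = -3.

-3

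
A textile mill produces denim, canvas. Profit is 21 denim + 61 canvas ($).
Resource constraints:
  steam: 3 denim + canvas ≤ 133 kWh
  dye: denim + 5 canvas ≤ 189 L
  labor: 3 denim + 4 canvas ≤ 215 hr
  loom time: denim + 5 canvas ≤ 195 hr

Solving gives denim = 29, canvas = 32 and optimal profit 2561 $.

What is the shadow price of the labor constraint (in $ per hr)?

At the optimum: steam uses 119 of 133 (slack = 14); dye uses 189 of 189 (binding); labor uses 215 of 215 (binding); loom time uses 189 of 195 (slack = 6).
Slack constraints have shadow price 0 (complementary slackness).
The binding rows give the dual system: 1·y_dye + 3·y_labor = 21 and 5·y_dye + 4·y_labor = 61.
→ y_dye = 9 and y_labor = 4.
Shadow price of labor = 4.

4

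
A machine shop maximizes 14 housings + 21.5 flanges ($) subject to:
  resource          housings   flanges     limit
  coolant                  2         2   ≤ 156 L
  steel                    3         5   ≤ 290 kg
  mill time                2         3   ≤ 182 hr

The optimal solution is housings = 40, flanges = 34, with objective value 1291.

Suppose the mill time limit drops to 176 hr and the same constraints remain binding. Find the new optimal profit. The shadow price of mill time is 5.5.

Δb = -6, so new z* = 1291 + (5.5)·(-6) = 1291 − 33 = 1258.

1258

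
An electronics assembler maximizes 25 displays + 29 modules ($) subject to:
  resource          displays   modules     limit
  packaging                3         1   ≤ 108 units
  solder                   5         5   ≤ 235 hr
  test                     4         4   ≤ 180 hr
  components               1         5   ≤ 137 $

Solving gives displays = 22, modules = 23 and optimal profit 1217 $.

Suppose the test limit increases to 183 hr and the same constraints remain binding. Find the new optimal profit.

1235

At the optimum: packaging uses 89 of 108 (slack = 19); solder uses 225 of 235 (slack = 10); test uses 180 of 180 (binding); components uses 137 of 137 (binding).
Since packaging, solder are not tight, their duals are 0.
The binding rows give the dual system: 4·y_test + 1·y_components = 25 and 4·y_test + 5·y_components = 29.
This yields shadow prices y_test = 6, y_components = 1.
Δz = y_test·Δb = 6 × (3) = 18, so new z* = 1217 + 18 = 1235.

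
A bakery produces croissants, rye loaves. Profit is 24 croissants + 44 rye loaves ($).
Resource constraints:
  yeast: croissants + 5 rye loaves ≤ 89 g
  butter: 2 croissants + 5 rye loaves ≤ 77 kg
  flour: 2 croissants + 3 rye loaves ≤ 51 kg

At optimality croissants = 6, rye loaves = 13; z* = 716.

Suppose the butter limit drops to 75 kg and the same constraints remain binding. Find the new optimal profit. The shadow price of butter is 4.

Δb = -2, so new z* = 716 + (4)·(-2) = 716 − 8 = 708.

708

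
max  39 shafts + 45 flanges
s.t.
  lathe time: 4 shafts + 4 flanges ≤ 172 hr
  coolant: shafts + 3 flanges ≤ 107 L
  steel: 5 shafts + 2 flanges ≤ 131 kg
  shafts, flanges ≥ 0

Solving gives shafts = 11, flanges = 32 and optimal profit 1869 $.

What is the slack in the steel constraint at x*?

steel used = 5·11 + 2·32 = 119; slack = 131 − 119 = 12.

12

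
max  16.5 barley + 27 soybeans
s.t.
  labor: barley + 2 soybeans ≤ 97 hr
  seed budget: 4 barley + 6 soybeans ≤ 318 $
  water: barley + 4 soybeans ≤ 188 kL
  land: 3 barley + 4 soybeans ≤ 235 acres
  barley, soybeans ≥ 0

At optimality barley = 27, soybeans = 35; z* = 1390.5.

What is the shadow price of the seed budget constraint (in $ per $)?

Binding: labor and seed budget. Non-binding: water (21 unused), land (14 unused).
Since water, land are not tight, their duals are 0.
Dual feasibility on the basic columns requires 1·y_labor + 4·y_seed budget = 16.5, 2·y_labor + 6·y_seed budget = 27.
→ y_labor = 4.5 and y_seed budget = 3.
Shadow price of seed budget = 3.

3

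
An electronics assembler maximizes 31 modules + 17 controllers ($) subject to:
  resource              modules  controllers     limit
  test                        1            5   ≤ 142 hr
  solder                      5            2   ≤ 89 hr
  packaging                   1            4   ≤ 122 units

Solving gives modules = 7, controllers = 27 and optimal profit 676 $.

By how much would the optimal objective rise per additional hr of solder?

6

Binding: test and solder. Non-binding: packaging (7 unused).
Since packaging is not tight, its dual is 0.
The binding rows give the dual system: 1·y_test + 5·y_solder = 31 and 5·y_test + 2·y_solder = 17.
→ y_test = 1 and y_solder = 6.
Shadow price of solder = 6.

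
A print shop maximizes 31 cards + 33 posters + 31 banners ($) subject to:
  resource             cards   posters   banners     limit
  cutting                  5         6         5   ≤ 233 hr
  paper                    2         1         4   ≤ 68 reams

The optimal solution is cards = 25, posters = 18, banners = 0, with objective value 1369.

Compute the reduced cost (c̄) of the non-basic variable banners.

At the optimum: cutting uses 233 of 233 (binding); paper uses 68 of 68 (binding).
The binding rows give the dual system: 5·y_cutting + 2·y_paper = 31 and 6·y_cutting + 1·y_paper = 33.
This yields shadow prices y_cutting = 5, y_paper = 3.
Reduced cost of banners: c₃ − yᵀa₃ = 31 − (5·5 + 3·4) = 31 − 37 = -6.

-6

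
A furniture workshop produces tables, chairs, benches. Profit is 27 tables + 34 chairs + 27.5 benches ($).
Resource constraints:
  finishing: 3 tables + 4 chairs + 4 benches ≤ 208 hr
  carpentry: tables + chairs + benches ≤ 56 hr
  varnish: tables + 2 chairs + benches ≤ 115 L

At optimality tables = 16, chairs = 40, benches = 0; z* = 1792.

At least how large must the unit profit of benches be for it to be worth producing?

34

Binding: finishing and carpentry. Non-binding: varnish (19 unused).
Slack constraints have shadow price 0 (complementary slackness).
From A_Bᵀ y = c: 3·y_finishing + 1·y_carpentry = 27; 4·y_finishing + 1·y_carpentry = 34.
→ y_finishing = 7 and y_carpentry = 6.
benches enters the basis when its profit ≥ yᵀa₃ = 7·4 + 6·1 = 34.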